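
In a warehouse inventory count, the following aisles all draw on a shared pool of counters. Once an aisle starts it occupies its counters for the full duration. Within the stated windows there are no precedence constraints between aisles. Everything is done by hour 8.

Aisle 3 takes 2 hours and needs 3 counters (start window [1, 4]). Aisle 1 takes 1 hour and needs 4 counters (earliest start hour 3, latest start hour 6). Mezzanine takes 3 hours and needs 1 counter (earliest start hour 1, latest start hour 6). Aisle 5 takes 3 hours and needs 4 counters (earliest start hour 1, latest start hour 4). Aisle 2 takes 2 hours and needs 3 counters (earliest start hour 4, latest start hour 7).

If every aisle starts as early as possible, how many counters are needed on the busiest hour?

9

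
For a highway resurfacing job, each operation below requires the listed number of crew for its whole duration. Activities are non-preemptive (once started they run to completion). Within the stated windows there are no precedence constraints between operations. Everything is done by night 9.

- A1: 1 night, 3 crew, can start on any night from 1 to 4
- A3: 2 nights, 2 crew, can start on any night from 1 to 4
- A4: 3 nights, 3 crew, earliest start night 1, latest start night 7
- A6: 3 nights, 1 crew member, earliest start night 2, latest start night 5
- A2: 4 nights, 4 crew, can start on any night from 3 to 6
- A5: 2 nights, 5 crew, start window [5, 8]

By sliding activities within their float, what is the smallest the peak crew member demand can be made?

6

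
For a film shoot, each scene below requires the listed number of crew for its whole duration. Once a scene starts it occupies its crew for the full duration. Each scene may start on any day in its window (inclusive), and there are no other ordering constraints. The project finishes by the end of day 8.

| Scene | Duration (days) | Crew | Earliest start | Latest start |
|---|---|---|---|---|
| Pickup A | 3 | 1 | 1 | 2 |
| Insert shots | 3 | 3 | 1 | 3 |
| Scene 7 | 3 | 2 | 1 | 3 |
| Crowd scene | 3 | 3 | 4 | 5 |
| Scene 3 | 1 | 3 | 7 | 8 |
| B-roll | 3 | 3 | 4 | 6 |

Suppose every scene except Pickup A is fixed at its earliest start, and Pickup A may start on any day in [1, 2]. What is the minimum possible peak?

Pickup A@1: d1:6  d2:6  d3:6  d4:6  d5:6  d6:6  d7:3  d8:0 → peak 6
Pickup A@2: d1:5  d2:6  d3:6  d4:7  d5:6  d6:6  d7:3  d8:0 → peak 7
Best is Pickup A@1, peak 6.

6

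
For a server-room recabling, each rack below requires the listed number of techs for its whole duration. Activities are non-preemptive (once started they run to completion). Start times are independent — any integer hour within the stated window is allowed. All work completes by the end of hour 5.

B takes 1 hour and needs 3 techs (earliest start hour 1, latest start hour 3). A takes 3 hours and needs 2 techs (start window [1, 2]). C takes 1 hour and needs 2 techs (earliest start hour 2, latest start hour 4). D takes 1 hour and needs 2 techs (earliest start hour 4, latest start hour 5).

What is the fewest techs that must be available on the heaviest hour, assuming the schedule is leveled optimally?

Early-start (B@1, A@1, C@2, D@4) gives peak 5: h1:5  h2:4  h3:2  h4:2  h5:0.
Shift A→2.
Schedule B@1, A@2, C@2, D@4: h1:3  h2:4  h3:2  h4:4  h5:0 — peak 4.

4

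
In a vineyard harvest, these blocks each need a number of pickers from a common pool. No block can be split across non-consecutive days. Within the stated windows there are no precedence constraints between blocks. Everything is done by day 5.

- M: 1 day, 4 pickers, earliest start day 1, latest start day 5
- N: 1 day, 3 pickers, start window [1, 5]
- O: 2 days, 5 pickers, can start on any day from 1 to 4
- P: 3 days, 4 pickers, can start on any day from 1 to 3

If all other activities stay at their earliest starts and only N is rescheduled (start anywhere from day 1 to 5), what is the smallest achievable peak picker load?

13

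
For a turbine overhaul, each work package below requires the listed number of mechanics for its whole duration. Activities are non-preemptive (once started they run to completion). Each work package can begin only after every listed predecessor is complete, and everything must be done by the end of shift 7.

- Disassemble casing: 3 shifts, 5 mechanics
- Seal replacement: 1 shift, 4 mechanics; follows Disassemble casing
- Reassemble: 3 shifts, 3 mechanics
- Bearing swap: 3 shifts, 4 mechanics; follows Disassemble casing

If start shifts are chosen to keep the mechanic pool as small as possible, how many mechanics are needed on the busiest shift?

7

Early-start (Disassemble casing@1, Seal replacement@4, Reassemble@1, Bearing swap@4) gives peak 8: s1:8  s2:8  s3:8  s4:8  s5:4  s6:4  s7:0.
Shift Reassemble→4, Bearing swap→5.
Schedule Disassemble casing@1, Seal replacement@4, Reassemble@4, Bearing swap@5: s1:5  s2:5  s3:5  s4:7  s5:7  s6:7  s7:4 — peak 7.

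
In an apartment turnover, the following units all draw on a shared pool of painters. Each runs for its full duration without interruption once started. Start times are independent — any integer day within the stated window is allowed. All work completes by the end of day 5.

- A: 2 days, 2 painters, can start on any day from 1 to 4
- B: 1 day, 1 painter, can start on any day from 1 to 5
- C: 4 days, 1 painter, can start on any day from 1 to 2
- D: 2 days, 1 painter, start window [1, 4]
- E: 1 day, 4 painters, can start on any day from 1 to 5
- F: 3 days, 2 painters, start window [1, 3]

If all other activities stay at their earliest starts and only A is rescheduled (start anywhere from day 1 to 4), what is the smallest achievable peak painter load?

A@1: d1:11  d2:6  d3:3  d4:1  d5:0 → peak 11
A@2: d1:9  d2:6  d3:5  d4:1  d5:0 → peak 9
A@3: d1:9  d2:4  d3:5  d4:3  d5:0 → peak 9
A@4: d1:9  d2:4  d3:3  d4:3  d5:2 → peak 9
Best is A@2, peak 9.

9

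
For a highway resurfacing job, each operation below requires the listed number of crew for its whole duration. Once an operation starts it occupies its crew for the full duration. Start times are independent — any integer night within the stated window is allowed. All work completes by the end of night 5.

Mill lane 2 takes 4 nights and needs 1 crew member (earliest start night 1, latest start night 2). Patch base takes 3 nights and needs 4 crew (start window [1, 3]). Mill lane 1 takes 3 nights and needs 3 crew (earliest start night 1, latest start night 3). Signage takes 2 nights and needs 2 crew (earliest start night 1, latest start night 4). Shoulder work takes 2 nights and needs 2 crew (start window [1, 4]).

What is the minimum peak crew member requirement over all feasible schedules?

Early-start (Mill lane 2@1, Patch base@1, Mill lane 1@1, Signage@1, Shoulder work@1) gives peak 12: n1:12  n2:12  n3:8  n4:1  n5:0.
Shift Signage→4, Shoulder work→4.
Schedule Mill lane 2@1, Patch base@1, Mill lane 1@1, Signage@4, Shoulder work@4: n1:8  n2:8  n3:8  n4:5  n5:4 — peak 8.

8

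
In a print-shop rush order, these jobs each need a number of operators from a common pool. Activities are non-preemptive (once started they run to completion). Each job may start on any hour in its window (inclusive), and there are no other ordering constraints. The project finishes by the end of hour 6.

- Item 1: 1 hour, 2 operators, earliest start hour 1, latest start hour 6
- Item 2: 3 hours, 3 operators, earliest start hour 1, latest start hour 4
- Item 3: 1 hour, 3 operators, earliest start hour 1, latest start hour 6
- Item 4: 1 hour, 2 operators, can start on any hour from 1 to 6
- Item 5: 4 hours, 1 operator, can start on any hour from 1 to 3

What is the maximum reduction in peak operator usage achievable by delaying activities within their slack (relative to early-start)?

Early-start peak: h1:11  h2:4  h3:4  h4:1  h5:0  h6:0 ⇒ 11.
Leveled (Item 1@1, Item 2@2, Item 3@5, Item 4@1, Item 5@2): h1:4  h2:4  h3:4  h4:4  h5:4  h6:0 ⇒ 4.
Reduction 11 − 4 = 7.

7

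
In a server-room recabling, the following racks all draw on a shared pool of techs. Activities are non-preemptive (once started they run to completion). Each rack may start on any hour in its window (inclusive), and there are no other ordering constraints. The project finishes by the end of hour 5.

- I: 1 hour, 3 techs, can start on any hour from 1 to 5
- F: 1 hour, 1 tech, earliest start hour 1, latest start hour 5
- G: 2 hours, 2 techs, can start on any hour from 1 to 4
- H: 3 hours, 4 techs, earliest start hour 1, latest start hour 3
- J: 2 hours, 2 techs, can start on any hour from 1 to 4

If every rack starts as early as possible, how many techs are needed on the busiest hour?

12

Early-start schedule: I@1, F@1, G@1, H@1, J@1.
Load per hour: hour 1: 12, hour 2: 8, hour 3: 4, hour 4: 0, hour 5: 0.
Peak is 12.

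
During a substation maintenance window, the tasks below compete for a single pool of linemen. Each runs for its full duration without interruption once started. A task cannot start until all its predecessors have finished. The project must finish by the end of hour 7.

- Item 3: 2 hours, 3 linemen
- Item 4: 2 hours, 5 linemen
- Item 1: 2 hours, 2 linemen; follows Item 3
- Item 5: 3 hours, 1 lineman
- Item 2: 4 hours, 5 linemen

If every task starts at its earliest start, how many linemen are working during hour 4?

7

At early start, hour 4 has: Item 1, Item 2.
Demand: 2 + 5 = 7.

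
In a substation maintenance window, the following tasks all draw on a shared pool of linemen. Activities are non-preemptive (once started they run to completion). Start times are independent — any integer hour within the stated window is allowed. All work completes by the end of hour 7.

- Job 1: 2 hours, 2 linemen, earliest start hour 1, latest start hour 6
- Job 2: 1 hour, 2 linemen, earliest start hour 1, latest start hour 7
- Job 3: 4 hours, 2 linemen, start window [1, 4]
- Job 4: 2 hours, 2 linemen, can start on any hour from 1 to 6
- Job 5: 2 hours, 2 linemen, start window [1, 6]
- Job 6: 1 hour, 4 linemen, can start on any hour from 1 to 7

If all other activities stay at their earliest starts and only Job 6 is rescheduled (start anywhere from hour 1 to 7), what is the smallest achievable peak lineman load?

10

Job 6@1: h1:14  h2:8  h3:2  h4:2  h5:0  h6:0  h7:0 → peak 14
Job 6@2: h1:10  h2:12  h3:2  h4:2  h5:0  h6:0  h7:0 → peak 12
Job 6@3: h1:10  h2:8  h3:6  h4:2  h5:0  h6:0  h7:0 → peak 10
Job 6@4: h1:10  h2:8  h3:2  h4:6  h5:0  h6:0  h7:0 → peak 10
Job 6@5: h1:10  h2:8  h3:2  h4:2  h5:4  h6:0  h7:0 → peak 10
Job 6@6: h1:10  h2:8  h3:2  h4:2  h5:0  h6:4  h7:0 → peak 10
Job 6@7: h1:10  h2:8  h3:2  h4:2  h5:0  h6:0  h7:4 → peak 10
Best is Job 6@3, peak 10.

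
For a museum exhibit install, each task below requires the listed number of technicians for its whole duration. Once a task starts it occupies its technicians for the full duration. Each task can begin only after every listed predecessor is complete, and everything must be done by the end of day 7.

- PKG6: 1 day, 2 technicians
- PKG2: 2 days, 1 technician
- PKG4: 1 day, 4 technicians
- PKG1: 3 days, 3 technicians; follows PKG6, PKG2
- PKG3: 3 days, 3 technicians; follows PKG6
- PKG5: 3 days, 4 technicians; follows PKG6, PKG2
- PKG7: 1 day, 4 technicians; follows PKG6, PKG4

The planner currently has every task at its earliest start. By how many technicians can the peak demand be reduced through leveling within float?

Early-start peak: d1:7  d2:8  d3:10  d4:10  d5:7  d6:0  d7:0 ⇒ 10.
Leveled (PKG6@1, PKG2@1, PKG4@1, PKG1@4, PKG3@2, PKG5@5, PKG7@3): d1:7  d2:4  d3:7  d4:6  d5:7  d6:7  d7:4 ⇒ 7.
Reduction 10 − 7 = 3.

3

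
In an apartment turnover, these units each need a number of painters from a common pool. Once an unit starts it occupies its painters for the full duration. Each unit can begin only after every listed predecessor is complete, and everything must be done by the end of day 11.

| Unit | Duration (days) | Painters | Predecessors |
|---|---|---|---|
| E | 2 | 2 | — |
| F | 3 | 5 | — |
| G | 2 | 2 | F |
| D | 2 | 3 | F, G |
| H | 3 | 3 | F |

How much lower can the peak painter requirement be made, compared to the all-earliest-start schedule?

2

Early-start peak: d1:7  d2:7  d3:5  d4:5  d5:5  d6:6  d7:3  d8:0  d9:0  d10:0  d11:0 ⇒ 7.
Leveled (E@1, F@3, G@6, D@9, H@6): d1:2  d2:2  d3:5  d4:5  d5:5  d6:5  d7:5  d8:3  d9:3  d10:3  d11:0 ⇒ 5.
Reduction 7 − 5 = 2.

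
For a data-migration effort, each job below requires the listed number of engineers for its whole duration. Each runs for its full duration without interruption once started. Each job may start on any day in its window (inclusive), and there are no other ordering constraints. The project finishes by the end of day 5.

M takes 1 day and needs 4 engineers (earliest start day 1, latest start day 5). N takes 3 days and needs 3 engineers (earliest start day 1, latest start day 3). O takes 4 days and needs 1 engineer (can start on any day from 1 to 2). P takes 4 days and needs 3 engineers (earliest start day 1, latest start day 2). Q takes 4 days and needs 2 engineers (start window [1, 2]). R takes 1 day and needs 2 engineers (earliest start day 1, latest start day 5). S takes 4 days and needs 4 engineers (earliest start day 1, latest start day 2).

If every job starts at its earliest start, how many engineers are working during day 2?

At early start, day 2 has: N, O, P, Q, S.
Demand: 3 + 1 + 3 + 2 + 4 = 13.

13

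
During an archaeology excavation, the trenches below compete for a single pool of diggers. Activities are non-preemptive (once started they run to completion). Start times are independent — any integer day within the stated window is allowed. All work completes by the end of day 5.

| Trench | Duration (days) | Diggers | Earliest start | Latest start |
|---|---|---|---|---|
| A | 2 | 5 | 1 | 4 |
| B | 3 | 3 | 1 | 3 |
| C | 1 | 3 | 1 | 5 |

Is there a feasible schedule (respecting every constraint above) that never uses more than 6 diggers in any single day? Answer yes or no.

Schedule A@1, B@3, C@3: d1:5  d2:5  d3:6  d4:3  d5:3 — peak 6 ≤ 6.

yes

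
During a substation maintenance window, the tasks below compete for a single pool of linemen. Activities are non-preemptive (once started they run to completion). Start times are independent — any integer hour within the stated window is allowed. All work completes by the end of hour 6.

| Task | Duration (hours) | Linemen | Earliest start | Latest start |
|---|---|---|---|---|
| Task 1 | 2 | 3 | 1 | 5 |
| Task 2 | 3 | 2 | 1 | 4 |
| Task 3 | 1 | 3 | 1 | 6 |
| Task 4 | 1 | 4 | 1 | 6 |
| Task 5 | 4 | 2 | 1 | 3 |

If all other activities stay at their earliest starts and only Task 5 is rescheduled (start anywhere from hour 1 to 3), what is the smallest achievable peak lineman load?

Task 5@1: h1:14  h2:7  h3:4  h4:2  h5:0  h6:0 → peak 14
Task 5@2: h1:12  h2:7  h3:4  h4:2  h5:2  h6:0 → peak 12
Task 5@3: h1:12  h2:5  h3:4  h4:2  h5:2  h6:2 → peak 12
Best is Task 5@2, peak 12.

12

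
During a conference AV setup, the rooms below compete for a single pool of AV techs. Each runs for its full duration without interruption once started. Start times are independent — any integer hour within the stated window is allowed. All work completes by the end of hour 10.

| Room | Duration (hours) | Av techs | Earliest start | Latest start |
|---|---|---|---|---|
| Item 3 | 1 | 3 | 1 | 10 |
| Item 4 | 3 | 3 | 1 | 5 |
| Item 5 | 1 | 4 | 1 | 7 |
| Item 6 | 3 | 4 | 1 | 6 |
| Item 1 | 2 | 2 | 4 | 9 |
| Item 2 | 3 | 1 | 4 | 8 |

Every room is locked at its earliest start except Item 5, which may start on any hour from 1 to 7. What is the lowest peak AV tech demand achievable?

Item 5@1: h1:14  h2:7  h3:7  h4:3  h5:3  h6:1  h7:0  h8:0  h9:0  h10:0 → peak 14
Item 5@2: h1:10  h2:11  h3:7  h4:3  h5:3  h6:1  h7:0  h8:0  h9:0  h10:0 → peak 11
Item 5@3: h1:10  h2:7  h3:11  h4:3  h5:3  h6:1  h7:0  h8:0  h9:0  h10:0 → peak 11
Item 5@4: h1:10  h2:7  h3:7  h4:7  h5:3  h6:1  h7:0  h8:0  h9:0  h10:0 → peak 10
Item 5@5: h1:10  h2:7  h3:7  h4:3  h5:7  h6:1  h7:0  h8:0  h9:0  h10:0 → peak 10
Item 5@6: h1:10  h2:7  h3:7  h4:3  h5:3  h6:5  h7:0  h8:0  h9:0  h10:0 → peak 10
Item 5@7: h1:10  h2:7  h3:7  h4:3  h5:3  h6:1  h7:4  h8:0  h9:0  h10:0 → peak 10
Best is Item 5@4, peak 10.

10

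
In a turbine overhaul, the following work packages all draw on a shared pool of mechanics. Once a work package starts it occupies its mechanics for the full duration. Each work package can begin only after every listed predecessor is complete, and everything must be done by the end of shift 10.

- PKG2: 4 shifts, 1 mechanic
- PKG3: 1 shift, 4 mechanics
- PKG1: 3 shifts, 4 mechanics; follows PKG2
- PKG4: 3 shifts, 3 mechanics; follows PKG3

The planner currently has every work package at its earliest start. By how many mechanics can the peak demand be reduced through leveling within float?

1

Early-start peak: s1:5  s2:4  s3:4  s4:4  s5:4  s6:4  s7:4  s8:0  s9:0  s10:0 ⇒ 5.
Leveled (PKG2@2, PKG3@1, PKG1@6, PKG4@2): s1:4  s2:4  s3:4  s4:4  s5:1  s6:4  s7:4  s8:4  s9:0  s10:0 ⇒ 4.
Reduction 5 − 4 = 1.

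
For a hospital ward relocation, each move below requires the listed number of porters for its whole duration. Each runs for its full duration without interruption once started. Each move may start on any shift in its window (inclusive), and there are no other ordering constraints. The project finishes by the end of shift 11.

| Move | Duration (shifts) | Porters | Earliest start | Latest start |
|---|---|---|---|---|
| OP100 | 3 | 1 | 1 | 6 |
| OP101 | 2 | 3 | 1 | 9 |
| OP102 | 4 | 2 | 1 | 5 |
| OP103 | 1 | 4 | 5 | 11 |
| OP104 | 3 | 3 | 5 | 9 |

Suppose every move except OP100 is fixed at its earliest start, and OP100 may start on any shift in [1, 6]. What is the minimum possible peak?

OP100@1: s1:6  s2:6  s3:3  s4:2  s5:7  s6:3  s7:3  s8:0  s9:0  s10:0  s11:0 → peak 7
OP100@2: s1:5  s2:6  s3:3  s4:3  s5:7  s6:3  s7:3  s8:0  s9:0  s10:0  s11:0 → peak 7
OP100@3: s1:5  s2:5  s3:3  s4:3  s5:8  s6:3  s7:3  s8:0  s9:0  s10:0  s11:0 → peak 8
OP100@4: s1:5  s2:5  s3:2  s4:3  s5:8  s6:4  s7:3  s8:0  s9:0  s10:0  s11:0 → peak 8
OP100@5: s1:5  s2:5  s3:2  s4:2  s5:8  s6:4  s7:4  s8:0  s9:0  s10:0  s11:0 → peak 8
OP100@6: s1:5  s2:5  s3:2  s4:2  s5:7  s6:4  s7:4  s8:1  s9:0  s10:0  s11:0 → peak 7
Best is OP100@1, peak 7.

7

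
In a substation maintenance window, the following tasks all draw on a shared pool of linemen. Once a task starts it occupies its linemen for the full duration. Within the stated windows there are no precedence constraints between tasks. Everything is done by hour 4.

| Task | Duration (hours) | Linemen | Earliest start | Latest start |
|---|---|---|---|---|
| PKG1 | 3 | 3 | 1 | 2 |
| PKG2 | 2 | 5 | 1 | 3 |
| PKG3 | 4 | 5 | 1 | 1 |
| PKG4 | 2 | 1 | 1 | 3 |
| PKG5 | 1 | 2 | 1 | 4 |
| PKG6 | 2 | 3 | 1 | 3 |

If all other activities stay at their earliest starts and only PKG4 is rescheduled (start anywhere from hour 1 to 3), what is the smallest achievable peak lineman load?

18

PKG4@1: h1:19  h2:17  h3:8  h4:5 → peak 19
PKG4@2: h1:18  h2:17  h3:9  h4:5 → peak 18
PKG4@3: h1:18  h2:16  h3:9  h4:6 → peak 18
Best is PKG4@2, peak 18.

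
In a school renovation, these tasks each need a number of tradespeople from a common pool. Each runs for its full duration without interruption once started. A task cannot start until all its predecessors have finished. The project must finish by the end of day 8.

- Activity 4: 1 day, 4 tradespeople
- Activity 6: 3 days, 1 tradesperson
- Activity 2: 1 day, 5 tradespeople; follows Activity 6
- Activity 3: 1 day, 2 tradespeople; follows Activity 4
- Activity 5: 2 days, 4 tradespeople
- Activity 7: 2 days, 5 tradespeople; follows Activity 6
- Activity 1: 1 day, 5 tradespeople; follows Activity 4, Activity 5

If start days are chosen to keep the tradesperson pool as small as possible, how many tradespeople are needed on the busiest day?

5

Early-start (Activity 4@1, Activity 6@1, Activity 2@4, Activity 3@2, Activity 5@1, Activity 7@4, Activity 1@3) gives peak 10: d1:9  d2:7  d3:6  d4:10  d5:5  d6:0  d7:0  d8:0.
Shift Activity 3→5, Activity 5→2, Activity 7→6, Activity 1→8.
Schedule Activity 4@1, Activity 6@1, Activity 2@4, Activity 3@5, Activity 5@2, Activity 7@6, Activity 1@8: d1:5  d2:5  d3:5  d4:5  d5:2  d6:5  d7:5  d8:5 — peak 5.
Total tradesperson-days = 37 over 8 days ⇒ peak ≥ ⌈37/8⌉ = 5, so 5 is optimal.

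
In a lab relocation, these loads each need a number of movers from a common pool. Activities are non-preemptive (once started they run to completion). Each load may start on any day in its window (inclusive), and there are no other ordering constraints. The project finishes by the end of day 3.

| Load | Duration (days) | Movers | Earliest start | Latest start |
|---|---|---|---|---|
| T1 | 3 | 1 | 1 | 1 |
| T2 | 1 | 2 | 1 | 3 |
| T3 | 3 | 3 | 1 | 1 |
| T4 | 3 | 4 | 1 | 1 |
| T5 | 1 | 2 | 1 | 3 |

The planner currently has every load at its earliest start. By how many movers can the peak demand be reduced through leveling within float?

2

Early-start peak: d1:12  d2:8  d3:8 ⇒ 12.
Leveled (T1@1, T2@1, T3@1, T4@1, T5@2): d1:10  d2:10  d3:8 ⇒ 10.
Reduction 12 − 10 = 2.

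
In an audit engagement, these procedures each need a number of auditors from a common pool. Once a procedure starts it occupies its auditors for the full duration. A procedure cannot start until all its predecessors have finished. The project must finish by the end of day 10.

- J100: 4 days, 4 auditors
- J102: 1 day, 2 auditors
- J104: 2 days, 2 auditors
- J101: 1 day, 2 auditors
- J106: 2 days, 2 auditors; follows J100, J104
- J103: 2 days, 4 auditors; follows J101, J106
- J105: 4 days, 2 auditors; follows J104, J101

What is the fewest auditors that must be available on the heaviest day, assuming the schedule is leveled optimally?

Early-start (J100@1, J102@1, J104@1, J101@1, J106@5, J103@7, J105@3) gives peak 10: d1:10  d2:6  d3:6  d4:6  d5:4  d6:4  d7:4  d8:4  d9:0  d10:0.
Shift J104→2, J101→4, J105→5.
Schedule J100@1, J102@1, J104@2, J101@4, J106@5, J103@7, J105@5: d1:6  d2:6  d3:6  d4:6  d5:4  d6:4  d7:6  d8:6  d9:0  d10:0 — peak 6.

6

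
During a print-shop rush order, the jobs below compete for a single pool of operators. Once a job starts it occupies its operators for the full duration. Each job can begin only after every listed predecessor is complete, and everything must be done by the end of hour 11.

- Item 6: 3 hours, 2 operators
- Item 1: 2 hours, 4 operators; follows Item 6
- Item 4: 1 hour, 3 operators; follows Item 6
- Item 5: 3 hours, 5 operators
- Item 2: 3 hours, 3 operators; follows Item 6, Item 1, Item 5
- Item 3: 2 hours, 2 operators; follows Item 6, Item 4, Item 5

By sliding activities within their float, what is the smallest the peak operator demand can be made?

Early-start (Item 6@1, Item 1@4, Item 4@4, Item 5@1, Item 2@6, Item 3@5) gives peak 7: h1:7  h2:7  h3:7  h4:7  h5:6  h6:5  h7:3  h8:3  h9:0  h10:0  h11:0.
Shift Item 4→9, Item 5→6, Item 2→9, Item 3→10.
Schedule Item 6@1, Item 1@4, Item 4@9, Item 5@6, Item 2@9, Item 3@10: h1:2  h2:2  h3:2  h4:4  h5:4  h6:5  h7:5  h8:5  h9:6  h10:5  h11:5 — peak 6.

6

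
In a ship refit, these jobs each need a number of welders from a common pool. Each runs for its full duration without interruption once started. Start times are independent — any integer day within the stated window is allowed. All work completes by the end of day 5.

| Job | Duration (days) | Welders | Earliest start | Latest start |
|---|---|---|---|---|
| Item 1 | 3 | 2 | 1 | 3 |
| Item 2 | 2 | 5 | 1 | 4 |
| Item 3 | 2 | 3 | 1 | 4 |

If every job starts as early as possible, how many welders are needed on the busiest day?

Early-start schedule: Item 1@1, Item 2@1, Item 3@1.
Load per day: day 1: 10, day 2: 10, day 3: 2, day 4: 0, day 5: 0.
Peak is 10.

10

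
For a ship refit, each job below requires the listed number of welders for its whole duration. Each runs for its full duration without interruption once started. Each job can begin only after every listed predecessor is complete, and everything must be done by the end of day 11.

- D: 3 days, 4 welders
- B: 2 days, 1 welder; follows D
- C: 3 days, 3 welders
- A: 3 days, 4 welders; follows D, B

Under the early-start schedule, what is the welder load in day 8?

At early start, day 8 has: A.
Demand: 4 = 4.

4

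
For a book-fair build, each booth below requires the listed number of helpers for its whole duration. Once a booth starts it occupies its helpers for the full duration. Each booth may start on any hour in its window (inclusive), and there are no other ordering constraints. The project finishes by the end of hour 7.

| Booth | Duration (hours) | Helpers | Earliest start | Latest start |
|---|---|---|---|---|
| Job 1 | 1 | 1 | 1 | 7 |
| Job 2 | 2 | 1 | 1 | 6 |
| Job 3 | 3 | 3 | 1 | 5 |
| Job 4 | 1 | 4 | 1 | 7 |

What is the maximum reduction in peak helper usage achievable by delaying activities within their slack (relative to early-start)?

Early-start peak: h1:9  h2:4  h3:3  h4:0  h5:0  h6:0  h7:0 ⇒ 9.
Leveled (Job 1@1, Job 2@1, Job 3@2, Job 4@5): h1:2  h2:4  h3:3  h4:3  h5:4  h6:0  h7:0 ⇒ 4.
Reduction 9 − 4 = 5.

5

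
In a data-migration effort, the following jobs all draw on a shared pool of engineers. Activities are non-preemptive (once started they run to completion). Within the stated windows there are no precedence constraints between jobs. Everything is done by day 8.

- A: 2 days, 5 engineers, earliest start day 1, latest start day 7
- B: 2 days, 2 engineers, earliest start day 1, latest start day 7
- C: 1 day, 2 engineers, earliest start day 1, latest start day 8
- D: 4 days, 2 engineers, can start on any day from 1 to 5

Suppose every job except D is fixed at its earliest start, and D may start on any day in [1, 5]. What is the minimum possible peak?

D@1: d1:11  d2:9  d3:2  d4:2  d5:0  d6:0  d7:0  d8:0 → peak 11
D@2: d1:9  d2:9  d3:2  d4:2  d5:2  d6:0  d7:0  d8:0 → peak 9
D@3: d1:9  d2:7  d3:2  d4:2  d5:2  d6:2  d7:0  d8:0 → peak 9
D@4: d1:9  d2:7  d3:0  d4:2  d5:2  d6:2  d7:2  d8:0 → peak 9
D@5: d1:9  d2:7  d3:0  d4:0  d5:2  d6:2  d7:2  d8:2 → peak 9
Best is D@2, peak 9.

9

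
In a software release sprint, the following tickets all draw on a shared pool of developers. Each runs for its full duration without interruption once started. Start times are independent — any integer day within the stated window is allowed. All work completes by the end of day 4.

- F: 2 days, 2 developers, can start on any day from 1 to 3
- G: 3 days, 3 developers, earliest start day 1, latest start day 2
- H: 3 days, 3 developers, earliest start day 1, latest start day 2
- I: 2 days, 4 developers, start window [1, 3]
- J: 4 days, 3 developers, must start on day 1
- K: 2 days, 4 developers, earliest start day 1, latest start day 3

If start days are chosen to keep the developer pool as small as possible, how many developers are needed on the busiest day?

Early-start (F@1, G@1, H@1, I@1, J@1, K@1) gives peak 19: d1:19  d2:19  d3:9  d4:3.
Shift K→3.
Schedule F@1, G@1, H@1, I@1, J@1, K@3: d1:15  d2:15  d3:13  d4:7 — peak 15.

15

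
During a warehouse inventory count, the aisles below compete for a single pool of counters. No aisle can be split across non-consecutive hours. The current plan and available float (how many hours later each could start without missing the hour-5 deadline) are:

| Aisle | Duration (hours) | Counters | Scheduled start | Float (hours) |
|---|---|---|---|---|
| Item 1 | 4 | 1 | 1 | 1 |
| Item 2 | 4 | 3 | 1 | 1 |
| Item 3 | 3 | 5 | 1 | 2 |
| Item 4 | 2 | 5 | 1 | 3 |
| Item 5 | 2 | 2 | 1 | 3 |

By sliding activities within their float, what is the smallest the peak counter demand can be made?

11

Early-start (Item 1@1, Item 2@1, Item 3@1, Item 4@1, Item 5@1) gives peak 16: h1:16  h2:16  h3:9  h4:4  h5:0.
Shift Item 4→4.
Schedule Item 1@1, Item 2@1, Item 3@1, Item 4@4, Item 5@1: h1:11  h2:11  h3:9  h4:9  h5:5 — peak 11.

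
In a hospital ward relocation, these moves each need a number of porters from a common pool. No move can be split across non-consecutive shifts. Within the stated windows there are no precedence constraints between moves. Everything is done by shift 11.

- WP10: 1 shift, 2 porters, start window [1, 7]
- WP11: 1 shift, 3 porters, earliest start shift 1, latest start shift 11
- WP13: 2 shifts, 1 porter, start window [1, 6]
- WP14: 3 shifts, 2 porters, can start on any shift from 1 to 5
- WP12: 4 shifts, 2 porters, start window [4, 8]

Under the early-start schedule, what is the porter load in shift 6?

At early start, shift 6 has: WP12.
Demand: 2 = 2.

2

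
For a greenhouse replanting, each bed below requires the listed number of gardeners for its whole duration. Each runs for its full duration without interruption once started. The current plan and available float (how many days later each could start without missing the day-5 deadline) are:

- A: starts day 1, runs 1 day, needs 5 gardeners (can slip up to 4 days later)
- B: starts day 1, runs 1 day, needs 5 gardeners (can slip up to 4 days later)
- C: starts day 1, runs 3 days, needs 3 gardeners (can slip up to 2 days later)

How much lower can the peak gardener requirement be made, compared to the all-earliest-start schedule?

8

Early-start peak: d1:13  d2:3  d3:3  d4:0  d5:0 ⇒ 13.
Leveled (A@1, B@2, C@3): d1:5  d2:5  d3:3  d4:3  d5:3 ⇒ 5.
Reduction 13 − 5 = 8.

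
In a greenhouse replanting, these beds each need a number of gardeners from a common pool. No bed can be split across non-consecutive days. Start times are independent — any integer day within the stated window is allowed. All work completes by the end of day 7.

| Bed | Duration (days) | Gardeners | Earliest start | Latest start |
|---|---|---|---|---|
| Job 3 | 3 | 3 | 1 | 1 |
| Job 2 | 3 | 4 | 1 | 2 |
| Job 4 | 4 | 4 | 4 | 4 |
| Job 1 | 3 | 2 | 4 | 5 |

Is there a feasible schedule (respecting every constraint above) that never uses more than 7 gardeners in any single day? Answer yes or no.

yes

Schedule Job 3@1, Job 2@1, Job 4@4, Job 1@4: d1:7  d2:7  d3:7  d4:6  d5:6  d6:6  d7:4 — peak 7 ≤ 7.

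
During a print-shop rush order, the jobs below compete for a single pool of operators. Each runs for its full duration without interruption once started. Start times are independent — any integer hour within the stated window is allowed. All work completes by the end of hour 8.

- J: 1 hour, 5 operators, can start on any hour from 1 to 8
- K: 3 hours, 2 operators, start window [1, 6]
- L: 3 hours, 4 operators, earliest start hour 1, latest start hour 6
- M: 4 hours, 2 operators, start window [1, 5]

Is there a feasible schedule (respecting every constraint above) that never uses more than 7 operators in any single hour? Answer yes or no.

Schedule J@1, K@2, L@6, M@2: h1:5  h2:4  h3:4  h4:4  h5:2  h6:4  h7:4  h8:4 — peak 5 ≤ 7.

yes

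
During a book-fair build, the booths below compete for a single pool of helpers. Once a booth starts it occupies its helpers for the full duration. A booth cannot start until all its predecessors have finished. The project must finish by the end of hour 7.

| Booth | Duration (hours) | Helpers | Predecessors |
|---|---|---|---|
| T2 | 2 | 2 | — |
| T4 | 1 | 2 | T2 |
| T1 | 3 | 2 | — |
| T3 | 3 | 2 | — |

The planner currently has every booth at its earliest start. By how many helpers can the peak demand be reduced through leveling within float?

2

Early-start peak: h1:6  h2:6  h3:6  h4:0  h5:0  h6:0  h7:0 ⇒ 6.
Leveled (T2@1, T4@3, T1@1, T3@4): h1:4  h2:4  h3:4  h4:2  h5:2  h6:2  h7:0 ⇒ 4.
Reduction 6 − 4 = 2.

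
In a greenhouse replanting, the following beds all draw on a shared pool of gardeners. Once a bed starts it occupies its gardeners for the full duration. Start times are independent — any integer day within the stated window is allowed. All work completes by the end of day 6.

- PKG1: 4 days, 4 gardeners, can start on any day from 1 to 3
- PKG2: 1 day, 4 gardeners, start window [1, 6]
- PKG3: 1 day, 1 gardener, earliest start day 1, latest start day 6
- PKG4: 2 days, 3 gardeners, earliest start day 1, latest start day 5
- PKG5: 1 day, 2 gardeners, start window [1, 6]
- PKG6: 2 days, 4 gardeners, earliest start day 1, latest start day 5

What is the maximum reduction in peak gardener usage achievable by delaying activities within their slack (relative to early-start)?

Early-start peak: d1:18  d2:11  d3:4  d4:4  d5:0  d6:0 ⇒ 18.
Leveled (PKG1@1, PKG2@1, PKG3@2, PKG4@2, PKG5@4, PKG6@5): d1:8  d2:8  d3:7  d4:6  d5:4  d6:4 ⇒ 8.
Reduction 18 − 8 = 10.

10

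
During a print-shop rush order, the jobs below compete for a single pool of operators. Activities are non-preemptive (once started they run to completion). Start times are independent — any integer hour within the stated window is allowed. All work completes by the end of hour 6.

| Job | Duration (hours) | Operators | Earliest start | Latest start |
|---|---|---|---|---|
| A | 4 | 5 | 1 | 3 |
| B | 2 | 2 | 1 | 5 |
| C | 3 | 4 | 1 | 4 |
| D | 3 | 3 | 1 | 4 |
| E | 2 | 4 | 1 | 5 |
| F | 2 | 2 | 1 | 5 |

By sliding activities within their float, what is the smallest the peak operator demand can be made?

10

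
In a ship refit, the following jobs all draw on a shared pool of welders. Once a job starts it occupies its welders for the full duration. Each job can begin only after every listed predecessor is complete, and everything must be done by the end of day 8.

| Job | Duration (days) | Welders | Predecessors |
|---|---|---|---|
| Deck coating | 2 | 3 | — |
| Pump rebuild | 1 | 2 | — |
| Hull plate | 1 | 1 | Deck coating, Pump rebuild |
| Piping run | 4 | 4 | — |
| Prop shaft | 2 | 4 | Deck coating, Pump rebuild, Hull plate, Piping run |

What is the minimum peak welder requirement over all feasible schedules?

Early-start (Deck coating@1, Pump rebuild@1, Hull plate@3, Piping run@1, Prop shaft@5) gives peak 9: d1:9  d2:7  d3:5  d4:4  d5:4  d6:4  d7:0  d8:0.
Shift Piping run→3, Prop shaft→7.
Schedule Deck coating@1, Pump rebuild@1, Hull plate@3, Piping run@3, Prop shaft@7: d1:5  d2:3  d3:5  d4:4  d5:4  d6:4  d7:4  d8:4 — peak 5.
Total welder-days = 33 over 8 days ⇒ peak ≥ ⌈33/8⌉ = 5, so 5 is optimal.

5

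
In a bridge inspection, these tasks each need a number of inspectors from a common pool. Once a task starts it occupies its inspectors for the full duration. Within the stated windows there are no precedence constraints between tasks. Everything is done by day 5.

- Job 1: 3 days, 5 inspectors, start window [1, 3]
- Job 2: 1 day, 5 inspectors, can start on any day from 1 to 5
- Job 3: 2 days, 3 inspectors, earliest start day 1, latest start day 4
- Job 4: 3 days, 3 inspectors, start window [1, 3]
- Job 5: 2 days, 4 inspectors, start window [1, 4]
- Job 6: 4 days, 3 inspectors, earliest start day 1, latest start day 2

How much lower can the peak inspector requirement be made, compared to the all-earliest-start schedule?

11

Early-start peak: d1:23  d2:18  d3:11  d4:3  d5:0 ⇒ 23.
Leveled (Job 1@1, Job 2@5, Job 3@1, Job 4@3, Job 5@4, Job 6@1): d1:11  d2:11  d3:11  d4:10  d5:12 ⇒ 12.
Reduction 23 − 12 = 11.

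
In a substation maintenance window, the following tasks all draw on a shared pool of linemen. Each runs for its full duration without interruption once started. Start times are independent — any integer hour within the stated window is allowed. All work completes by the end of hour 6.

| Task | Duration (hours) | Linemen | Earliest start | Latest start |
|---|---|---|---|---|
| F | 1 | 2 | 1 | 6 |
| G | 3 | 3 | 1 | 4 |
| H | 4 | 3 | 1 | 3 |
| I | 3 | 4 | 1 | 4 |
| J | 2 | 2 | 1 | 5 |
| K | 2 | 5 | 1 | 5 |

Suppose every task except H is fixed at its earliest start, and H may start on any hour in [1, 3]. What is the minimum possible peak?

H@1: h1:19  h2:17  h3:10  h4:3  h5:0  h6:0 → peak 19
H@2: h1:16  h2:17  h3:10  h4:3  h5:3  h6:0 → peak 17
H@3: h1:16  h2:14  h3:10  h4:3  h5:3  h6:3 → peak 16
Best is H@3, peak 16.

16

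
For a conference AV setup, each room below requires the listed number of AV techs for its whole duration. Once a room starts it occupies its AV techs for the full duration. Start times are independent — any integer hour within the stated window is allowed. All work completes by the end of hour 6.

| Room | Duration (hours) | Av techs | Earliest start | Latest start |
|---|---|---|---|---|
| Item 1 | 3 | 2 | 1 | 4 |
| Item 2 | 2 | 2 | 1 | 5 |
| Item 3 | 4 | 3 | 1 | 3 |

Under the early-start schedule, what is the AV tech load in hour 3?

5

At early start, hour 3 has: Item 1, Item 3.
Demand: 2 + 3 = 5.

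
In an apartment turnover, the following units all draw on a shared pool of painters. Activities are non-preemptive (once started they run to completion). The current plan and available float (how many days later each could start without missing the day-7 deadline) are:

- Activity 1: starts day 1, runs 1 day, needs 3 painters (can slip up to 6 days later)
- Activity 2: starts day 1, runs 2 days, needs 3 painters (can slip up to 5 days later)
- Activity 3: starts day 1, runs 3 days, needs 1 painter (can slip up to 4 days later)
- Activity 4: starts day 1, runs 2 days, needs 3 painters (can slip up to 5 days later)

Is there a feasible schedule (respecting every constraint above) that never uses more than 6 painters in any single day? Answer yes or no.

Schedule Activity 1@1, Activity 2@2, Activity 3@1, Activity 4@4: d1:4  d2:4  d3:4  d4:3  d5:3  d6:0  d7:0 — peak 4 ≤ 6.

yes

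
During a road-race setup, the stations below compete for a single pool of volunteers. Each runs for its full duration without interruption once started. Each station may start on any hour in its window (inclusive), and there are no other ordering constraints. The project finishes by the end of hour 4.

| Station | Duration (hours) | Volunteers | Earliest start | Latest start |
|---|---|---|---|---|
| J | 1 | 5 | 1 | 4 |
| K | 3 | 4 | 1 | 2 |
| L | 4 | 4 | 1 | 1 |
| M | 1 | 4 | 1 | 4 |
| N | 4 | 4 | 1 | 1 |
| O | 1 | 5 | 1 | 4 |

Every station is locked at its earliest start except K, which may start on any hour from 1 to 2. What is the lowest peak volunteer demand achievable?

22

K@1: h1:26  h2:12  h3:12  h4:8 → peak 26
K@2: h1:22  h2:12  h3:12  h4:12 → peak 22
Best is K@2, peak 22.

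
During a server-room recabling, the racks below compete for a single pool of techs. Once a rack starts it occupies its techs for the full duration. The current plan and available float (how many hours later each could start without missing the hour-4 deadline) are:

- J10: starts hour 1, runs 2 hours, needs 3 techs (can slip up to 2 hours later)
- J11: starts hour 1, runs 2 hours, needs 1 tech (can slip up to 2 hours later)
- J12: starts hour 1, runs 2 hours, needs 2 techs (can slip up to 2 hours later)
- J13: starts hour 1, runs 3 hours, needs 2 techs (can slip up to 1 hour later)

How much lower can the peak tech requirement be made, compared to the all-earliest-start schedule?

3

Early-start peak: h1:8  h2:8  h3:2  h4:0 ⇒ 8.
Leveled (J10@1, J11@3, J12@3, J13@1): h1:5  h2:5  h3:5  h4:3 ⇒ 5.
Reduction 8 − 5 = 3.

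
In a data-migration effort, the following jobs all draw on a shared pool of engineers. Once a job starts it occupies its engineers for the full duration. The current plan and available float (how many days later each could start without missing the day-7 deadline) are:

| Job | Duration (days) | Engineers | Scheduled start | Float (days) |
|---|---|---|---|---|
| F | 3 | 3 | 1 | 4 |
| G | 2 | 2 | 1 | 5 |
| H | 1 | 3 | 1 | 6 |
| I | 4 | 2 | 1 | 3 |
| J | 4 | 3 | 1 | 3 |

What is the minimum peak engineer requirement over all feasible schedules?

Early-start (F@1, G@1, H@1, I@1, J@1) gives peak 13: d1:13  d2:10  d3:8  d4:5  d5:0  d6:0  d7:0.
Shift H→3, I→4, J→4.
Schedule F@1, G@1, H@3, I@4, J@4: d1:5  d2:5  d3:6  d4:5  d5:5  d6:5  d7:5 — peak 6.
Total engineer-days = 36 over 7 days ⇒ peak ≥ ⌈36/7⌉ = 6, so 6 is optimal.

6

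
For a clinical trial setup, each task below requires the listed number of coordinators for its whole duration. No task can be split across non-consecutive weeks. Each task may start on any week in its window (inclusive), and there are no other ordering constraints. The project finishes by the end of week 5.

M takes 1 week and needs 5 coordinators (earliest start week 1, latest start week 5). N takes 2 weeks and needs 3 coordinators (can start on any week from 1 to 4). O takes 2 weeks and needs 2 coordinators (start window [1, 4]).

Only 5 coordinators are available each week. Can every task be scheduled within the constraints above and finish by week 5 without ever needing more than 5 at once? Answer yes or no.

yes

Schedule M@1, N@2, O@2: w1:5  w2:5  w3:5  w4:0  w5:0 — peak 5 ≤ 5.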